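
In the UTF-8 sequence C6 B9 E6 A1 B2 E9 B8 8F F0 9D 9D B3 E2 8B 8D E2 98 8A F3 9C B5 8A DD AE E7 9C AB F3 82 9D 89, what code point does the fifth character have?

U+22CD

Offset 0: leading byte 0xC6 = 11000110 → 2-byte char #1 = C6 B9.
Offset 2: leading byte 0xE6 = 11100110 → 3-byte char #2 = E6 A1 B2.
Offset 5: leading byte 0xE9 = 11101001 → 3-byte char #3 = E9 B8 8F.
Offset 8: leading byte 0xF0 = 11110000 → 4-byte char #4 = F0 9D 9D B3.
Offset 12: leading byte 0xE2 = 11100010 → 3-byte char #5 = E2 8B 8D.
Leading byte 0xE2 = 11100010 matches 1110xxxx → 3-byte sequence.
Byte 1: 0xE2 = 11100010, payload 0010 (4 bits).
Byte 2: 0x8B = 10001011 (10xxxxxx ✓), payload 001011.
Byte 3: 0x8D = 10001101 (10xxxxxx ✓), payload 001101.
Concatenate: 0010001011001101 = 0x22CD (16 bits → U+22CD).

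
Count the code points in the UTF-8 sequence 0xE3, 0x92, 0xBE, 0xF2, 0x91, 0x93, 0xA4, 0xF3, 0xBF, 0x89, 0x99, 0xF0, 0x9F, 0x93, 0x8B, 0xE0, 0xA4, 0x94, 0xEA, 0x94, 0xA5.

6

Byte at offset 0: 0xE3 = 11100011 → 3-byte char (#1). Advance 3.
Byte at offset 3: 0xF2 = 11110010 → 4-byte char (#2). Advance 4.
Byte at offset 7: 0xF3 = 11110011 → 4-byte char (#3). Advance 4.
Byte at offset 11: 0xF0 = 11110000 → 4-byte char (#4). Advance 4.
Byte at offset 15: 0xE0 = 11100000 → 3-byte char (#5). Advance 3.
Byte at offset 18: 0xEA = 11101010 → 3-byte char (#6). Advance 3.
Reached end at offset 21 after 6 code points.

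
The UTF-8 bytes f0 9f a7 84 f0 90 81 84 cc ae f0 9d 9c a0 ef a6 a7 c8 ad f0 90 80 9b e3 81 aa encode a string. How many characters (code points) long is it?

Byte at offset 0: 0xF0 = 11110000 → 4-byte char (#1). Advance 4.
Byte at offset 4: 0xF0 = 11110000 → 4-byte char (#2). Advance 4.
Byte at offset 8: 0xCC = 11001100 → 2-byte char (#3). Advance 2.
Byte at offset 10: 0xF0 = 11110000 → 4-byte char (#4). Advance 4.
Byte at offset 14: 0xEF = 11101111 → 3-byte char (#5). Advance 3.
Byte at offset 17: 0xC8 = 11001000 → 2-byte char (#6). Advance 2.
Byte at offset 19: 0xF0 = 11110000 → 4-byte char (#7). Advance 4.
Byte at offset 23: 0xE3 = 11100011 → 3-byte char (#8). Advance 3.
Reached end at offset 26 after 8 code points.

8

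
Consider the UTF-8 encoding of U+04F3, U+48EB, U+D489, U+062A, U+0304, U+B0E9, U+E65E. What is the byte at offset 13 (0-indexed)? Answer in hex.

0x83

U+04F3 → 2-byte form D3 B3 at offsets 0–1.
U+48EB → 3-byte form E4 A3 AB at offsets 2–4.
U+D489 → 3-byte form ED 92 89 at offsets 5–7.
U+062A → 2-byte form D8 AA at offsets 8–9.
U+0304 → 2-byte form CC 84 at offsets 10–11.
U+B0E9 → 3-byte form EB 83 A9 at offsets 12–14.
Offset 13 falls in char 6's range; it's byte 2 of EB 83 A9 = 0x83.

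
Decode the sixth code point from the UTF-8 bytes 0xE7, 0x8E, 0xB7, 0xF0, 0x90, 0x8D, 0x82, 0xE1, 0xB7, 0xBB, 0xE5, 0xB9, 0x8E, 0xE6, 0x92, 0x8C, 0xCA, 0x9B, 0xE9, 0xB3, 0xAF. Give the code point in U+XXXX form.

Offset 0: leading byte 0xE7 = 11100111 → 3-byte char #1 = E7 8E B7.
Offset 3: leading byte 0xF0 = 11110000 → 4-byte char #2 = F0 90 8D 82.
Offset 7: leading byte 0xE1 = 11100001 → 3-byte char #3 = E1 B7 BB.
Offset 10: leading byte 0xE5 = 11100101 → 3-byte char #4 = E5 B9 8E.
Offset 13: leading byte 0xE6 = 11100110 → 3-byte char #5 = E6 92 8C.
Offset 16: leading byte 0xCA = 11001010 → 2-byte char #6 = CA 9B.
Leading byte 0xCA = 11001010 matches 110xxxxx → 2-byte sequence.
Byte 1: 0xCA = 11001010, payload 01010 (5 bits).
Byte 2: 0x9B = 10011011 (10xxxxxx ✓), payload 011011.
Concatenate: 01010011011 = 0x29B (11 bits → U+029B).

U+029B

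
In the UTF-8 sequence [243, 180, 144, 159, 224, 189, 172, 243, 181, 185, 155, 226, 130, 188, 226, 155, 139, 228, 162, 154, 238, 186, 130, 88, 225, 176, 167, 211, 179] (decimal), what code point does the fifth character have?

U+26CB

Offset 0: leading byte 0xF3 = 11110011 → 4-byte char #1 = F3 B4 90 9F.
Offset 4: leading byte 0xE0 = 11100000 → 3-byte char #2 = E0 BD AC.
Offset 7: leading byte 0xF3 = 11110011 → 4-byte char #3 = F3 B5 B9 9B.
Offset 11: leading byte 0xE2 = 11100010 → 3-byte char #4 = E2 82 BC.
Offset 14: leading byte 0xE2 = 11100010 → 3-byte char #5 = E2 9B 8B.
Leading byte 0xE2 = 11100010 matches 1110xxxx → 3-byte sequence.
Byte 1: 0xE2 = 11100010, payload 0010 (4 bits).
Byte 2: 0x9B = 10011011 (10xxxxxx ✓), payload 011011.
Byte 3: 0x8B = 10001011 (10xxxxxx ✓), payload 001011.
Concatenate: 0010011011001011 = 0x26CB (16 bits → U+26CB).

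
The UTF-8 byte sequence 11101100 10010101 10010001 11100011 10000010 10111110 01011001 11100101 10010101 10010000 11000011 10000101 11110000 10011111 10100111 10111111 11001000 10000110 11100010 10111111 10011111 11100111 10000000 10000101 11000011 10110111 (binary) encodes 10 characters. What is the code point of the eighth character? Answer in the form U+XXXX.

Offset 0: leading byte 0xEC = 11101100 → 3-byte char #1 = EC 95 91.
Offset 3: leading byte 0xE3 = 11100011 → 3-byte char #2 = E3 82 BE.
Offset 6: leading byte 0x59 = 01011001 → 1-byte char #3 = 59.
Offset 7: leading byte 0xE5 = 11100101 → 3-byte char #4 = E5 95 90.
Offset 10: leading byte 0xC3 = 11000011 → 2-byte char #5 = C3 85.
Offset 12: leading byte 0xF0 = 11110000 → 4-byte char #6 = F0 9F A7 BF.
Offset 16: leading byte 0xC8 = 11001000 → 2-byte char #7 = C8 86.
Offset 18: leading byte 0xE2 = 11100010 → 3-byte char #8 = E2 BF 9F.
Leading byte 0xE2 = 11100010 matches 1110xxxx → 3-byte sequence.
Byte 1: 0xE2 = 11100010, payload 0010 (4 bits).
Byte 2: 0xBF = 10111111 (10xxxxxx ✓), payload 111111.
Byte 3: 0x9F = 10011111 (10xxxxxx ✓), payload 011111.
Concatenate: 0010111111011111 = 0x2FDF (16 bits → U+2FDF).

U+2FDF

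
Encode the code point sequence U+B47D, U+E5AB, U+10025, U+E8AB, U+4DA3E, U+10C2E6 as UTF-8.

EB 91 BD EE 96 AB F0 90 80 A5 EE A2 AB F1 8D A8 BE F4 8C 8B A6

U+B47D: 3-byte form → EB 91 BD.
U+E5AB: 3-byte form → EE 96 AB.
U+10025: 4-byte form → F0 90 80 A5.
U+E8AB: 3-byte form → EE A2 AB.
U+4DA3E: 4-byte form → F1 8D A8 BE.
U+10C2E6: 4-byte form → F4 8C 8B A6.
Concatenated (21 bytes): EB 91 BD EE 96 AB F0 90 80 A5 EE A2 AB F1 8D A8 BE F4 8C 8B A6.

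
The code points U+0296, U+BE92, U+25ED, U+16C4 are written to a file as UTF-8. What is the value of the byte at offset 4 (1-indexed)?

1-indexed offset 4 is 0-indexed offset 3.
U+0296 → 2-byte form CA 96 at offsets 0–1.
U+BE92 → 3-byte form EB BA 92 at offsets 2–4.
Offset 3 falls in char 2's range; it's byte 2 of EB BA 92 = 0xBA.

0xBA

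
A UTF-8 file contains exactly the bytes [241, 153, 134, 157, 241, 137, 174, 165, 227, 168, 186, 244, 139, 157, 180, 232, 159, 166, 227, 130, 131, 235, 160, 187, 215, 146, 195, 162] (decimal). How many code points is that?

9

Byte at offset 0: 0xF1 = 11110001 → 4-byte char (#1). Advance 4.
Byte at offset 4: 0xF1 = 11110001 → 4-byte char (#2). Advance 4.
Byte at offset 8: 0xE3 = 11100011 → 3-byte char (#3). Advance 3.
Byte at offset 11: 0xF4 = 11110100 → 4-byte char (#4). Advance 4.
Byte at offset 15: 0xE8 = 11101000 → 3-byte char (#5). Advance 3.
Byte at offset 18: 0xE3 = 11100011 → 3-byte char (#6). Advance 3.
Byte at offset 21: 0xEB = 11101011 → 3-byte char (#7). Advance 3.
Byte at offset 24: 0xD7 = 11010111 → 2-byte char (#8). Advance 2.
Byte at offset 26: 0xC3 = 11000011 → 2-byte char (#9). Advance 2.
Reached end at offset 28 after 9 code points.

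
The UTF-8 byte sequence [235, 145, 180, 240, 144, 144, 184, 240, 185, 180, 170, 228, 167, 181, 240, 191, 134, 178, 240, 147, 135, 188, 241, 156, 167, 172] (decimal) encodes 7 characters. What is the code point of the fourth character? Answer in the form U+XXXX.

Offset 0: leading byte 0xEB = 11101011 → 3-byte char #1 = EB 91 B4.
Offset 3: leading byte 0xF0 = 11110000 → 4-byte char #2 = F0 90 90 B8.
Offset 7: leading byte 0xF0 = 11110000 → 4-byte char #3 = F0 B9 B4 AA.
Offset 11: leading byte 0xE4 = 11100100 → 3-byte char #4 = E4 A7 B5.
Leading byte 0xE4 = 11100100 matches 1110xxxx → 3-byte sequence.
Byte 1: 0xE4 = 11100100, payload 0100 (4 bits).
Byte 2: 0xA7 = 10100111 (10xxxxxx ✓), payload 100111.
Byte 3: 0xB5 = 10110101 (10xxxxxx ✓), payload 110101.
Concatenate: 0100100111110101 = 0x49F5 (16 bits → U+49F5).

U+49F5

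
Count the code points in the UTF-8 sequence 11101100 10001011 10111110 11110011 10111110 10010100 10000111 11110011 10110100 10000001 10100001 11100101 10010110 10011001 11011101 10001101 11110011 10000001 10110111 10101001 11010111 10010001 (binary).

Byte at offset 0: 0xEC = 11101100 → 3-byte char (#1). Advance 3.
Byte at offset 3: 0xF3 = 11110011 → 4-byte char (#2). Advance 4.
Byte at offset 7: 0xF3 = 11110011 → 4-byte char (#3). Advance 4.
Byte at offset 11: 0xE5 = 11100101 → 3-byte char (#4). Advance 3.
Byte at offset 14: 0xDD = 11011101 → 2-byte char (#5). Advance 2.
Byte at offset 16: 0xF3 = 11110011 → 4-byte char (#6). Advance 4.
Byte at offset 20: 0xD7 = 11010111 → 2-byte char (#7). Advance 2.
Reached end at offset 22 after 7 code points.

7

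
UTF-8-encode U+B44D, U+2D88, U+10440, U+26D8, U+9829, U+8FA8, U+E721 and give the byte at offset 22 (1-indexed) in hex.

1-indexed offset 22 is 0-indexed offset 21.
U+B44D → 3-byte form EB 91 8D at offsets 0–2.
U+2D88 → 3-byte form E2 B6 88 at offsets 3–5.
U+10440 → 4-byte form F0 90 91 80 at offsets 6–9.
U+26D8 → 3-byte form E2 9B 98 at offsets 10–12.
U+9829 → 3-byte form E9 A0 A9 at offsets 13–15.
U+8FA8 → 3-byte form E8 BE A8 at offsets 16–18.
U+E721 → 3-byte form EE 9C A1 at offsets 19–21.
Offset 21 falls in char 7's range; it's byte 3 of EE 9C A1 = 0xA1.

0xA1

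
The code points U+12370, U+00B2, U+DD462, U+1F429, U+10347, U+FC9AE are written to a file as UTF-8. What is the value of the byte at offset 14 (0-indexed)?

U+12370 → 4-byte form F0 92 8D B0 at offsets 0–3.
U+00B2 → 2-byte form C2 B2 at offsets 4–5.
U+DD462 → 4-byte form F3 9D 91 A2 at offsets 6–9.
U+1F429 → 4-byte form F0 9F 90 A9 at offsets 10–13.
U+10347 → 4-byte form F0 90 8D 87 at offsets 14–17.
Offset 14 falls in char 5's range; it's byte 1 of F0 90 8D 87 = 0xF0.

0xF0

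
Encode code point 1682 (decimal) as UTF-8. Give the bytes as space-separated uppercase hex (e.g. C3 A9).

DA 92

U+0692 = 0x692 = 1682 decimal. In range U+0080–U+07FF → 2-byte form: 110xxxxx 10xxxxxx.
Binary (11 bits): 11010010010.
Split 5+6: 11010 | 010010.
Byte 1: 11011010 = 0xDA.
Byte 2: 10010010 = 0x92.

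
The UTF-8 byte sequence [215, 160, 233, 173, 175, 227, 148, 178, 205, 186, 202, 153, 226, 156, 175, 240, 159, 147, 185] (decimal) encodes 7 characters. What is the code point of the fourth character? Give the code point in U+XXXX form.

Offset 0: leading byte 0xD7 = 11010111 → 2-byte char #1 = D7 A0.
Offset 2: leading byte 0xE9 = 11101001 → 3-byte char #2 = E9 AD AF.
Offset 5: leading byte 0xE3 = 11100011 → 3-byte char #3 = E3 94 B2.
Offset 8: leading byte 0xCD = 11001101 → 2-byte char #4 = CD BA.
Leading byte 0xCD = 11001101 matches 110xxxxx → 2-byte sequence.
Byte 1: 0xCD = 11001101, payload 01101 (5 bits).
Byte 2: 0xBA = 10111010 (10xxxxxx ✓), payload 111010.
Concatenate: 01101111010 = 0x37A (11 bits → U+037A).

U+037A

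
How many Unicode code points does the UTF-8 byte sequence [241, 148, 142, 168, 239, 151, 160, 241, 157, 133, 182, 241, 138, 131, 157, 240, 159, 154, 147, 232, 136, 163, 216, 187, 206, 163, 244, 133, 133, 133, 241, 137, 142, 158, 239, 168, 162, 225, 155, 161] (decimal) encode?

Byte at offset 0: 0xF1 = 11110001 → 4-byte char (#1). Advance 4.
Byte at offset 4: 0xEF = 11101111 → 3-byte char (#2). Advance 3.
Byte at offset 7: 0xF1 = 11110001 → 4-byte char (#3). Advance 4.
Byte at offset 11: 0xF1 = 11110001 → 4-byte char (#4). Advance 4.
Byte at offset 15: 0xF0 = 11110000 → 4-byte char (#5). Advance 4.
Byte at offset 19: 0xE8 = 11101000 → 3-byte char (#6). Advance 3.
Byte at offset 22: 0xD8 = 11011000 → 2-byte char (#7). Advance 2.
Byte at offset 24: 0xCE = 11001110 → 2-byte char (#8). Advance 2.
Byte at offset 26: 0xF4 = 11110100 → 4-byte char (#9). Advance 4.
Byte at offset 30: 0xF1 = 11110001 → 4-byte char (#10). Advance 4.
Byte at offset 34: 0xEF = 11101111 → 3-byte char (#11). Advance 3.
Byte at offset 37: 0xE1 = 11100001 → 3-byte char (#12). Advance 3.
Reached end at offset 40 after 12 code points.

12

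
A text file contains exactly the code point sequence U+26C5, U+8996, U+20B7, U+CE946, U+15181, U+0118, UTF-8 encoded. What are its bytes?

U+26C5: 3-byte form → E2 9B 85.
U+8996: 3-byte form → E8 A6 96.
U+20B7: 3-byte form → E2 82 B7.
U+CE946: 4-byte form → F3 8E A5 86.
U+15181: 4-byte form → F0 95 86 81.
U+0118: 2-byte form → C4 98.
Concatenated (19 bytes): E2 9B 85 E8 A6 96 E2 82 B7 F3 8E A5 86 F0 95 86 81 C4 98.

E2 9B 85 E8 A6 96 E2 82 B7 F3 8E A5 86 F0 95 86 81 C4 98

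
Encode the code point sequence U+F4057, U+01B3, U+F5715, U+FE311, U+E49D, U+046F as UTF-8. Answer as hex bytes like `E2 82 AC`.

U+F4057: 4-byte form → F3 B4 81 97.
U+01B3: 2-byte form → C6 B3.
U+F5715: 4-byte form → F3 B5 9C 95.
U+FE311: 4-byte form → F3 BE 8C 91.
U+E49D: 3-byte form → EE 92 9D.
U+046F: 2-byte form → D1 AF.
Concatenated (19 bytes): F3 B4 81 97 C6 B3 F3 B5 9C 95 F3 BE 8C 91 EE 92 9D D1 AF.

F3 B4 81 97 C6 B3 F3 B5 9C 95 F3 BE 8C 91 EE 92 9D D1 AF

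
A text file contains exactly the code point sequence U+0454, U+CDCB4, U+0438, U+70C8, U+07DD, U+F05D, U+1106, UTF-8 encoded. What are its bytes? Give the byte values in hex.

D1 94 F3 8D B2 B4 D0 B8 E7 83 88 DF 9D EF 81 9D E1 84 86

U+0454: 2-byte form → D1 94.
U+CDCB4: 4-byte form → F3 8D B2 B4.
U+0438: 2-byte form → D0 B8.
U+70C8: 3-byte form → E7 83 88.
U+07DD: 2-byte form → DF 9D.
U+F05D: 3-byte form → EF 81 9D.
U+1106: 3-byte form → E1 84 86.
Concatenated (19 bytes): D1 94 F3 8D B2 B4 D0 B8 E7 83 88 DF 9D EF 81 9D E1 84 86.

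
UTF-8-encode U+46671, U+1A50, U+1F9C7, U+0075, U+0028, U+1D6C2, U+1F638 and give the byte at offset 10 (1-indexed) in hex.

1-indexed offset 10 is 0-indexed offset 9.
U+46671 → 4-byte form F1 86 99 B1 at offsets 0–3.
U+1A50 → 3-byte form E1 A9 90 at offsets 4–6.
U+1F9C7 → 4-byte form F0 9F A7 87 at offsets 7–10.
Offset 9 falls in char 3's range; it's byte 3 of F0 9F A7 87 = 0xA7.

0xA7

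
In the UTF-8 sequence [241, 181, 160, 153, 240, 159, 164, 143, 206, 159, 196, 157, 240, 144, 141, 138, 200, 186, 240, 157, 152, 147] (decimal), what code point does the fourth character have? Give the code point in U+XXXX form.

Offset 0: leading byte 0xF1 = 11110001 → 4-byte char #1 = F1 B5 A0 99.
Offset 4: leading byte 0xF0 = 11110000 → 4-byte char #2 = F0 9F A4 8F.
Offset 8: leading byte 0xCE = 11001110 → 2-byte char #3 = CE 9F.
Offset 10: leading byte 0xC4 = 11000100 → 2-byte char #4 = C4 9D.
Leading byte 0xC4 = 11000100 matches 110xxxxx → 2-byte sequence.
Byte 1: 0xC4 = 11000100, payload 00100 (5 bits).
Byte 2: 0x9D = 10011101 (10xxxxxx ✓), payload 011101.
Concatenate: 00100011101 = 0x11D (11 bits → U+011D).

U+011D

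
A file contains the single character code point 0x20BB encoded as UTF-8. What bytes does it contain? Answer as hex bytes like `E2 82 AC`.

E2 82 BB

U+20BB = 0x20BB = 8379 decimal. In range U+0800–U+FFFF → 3-byte form: 1110xxxx 10xxxxxx 10xxxxxx.
Binary (16 bits): 0010000010111011.
Split 4+6+6: 0010 | 000010 | 111011.
Byte 1: 11100010 = 0xE2.
Byte 2: 10000010 = 0x82.
Byte 3: 10111011 = 0xBB.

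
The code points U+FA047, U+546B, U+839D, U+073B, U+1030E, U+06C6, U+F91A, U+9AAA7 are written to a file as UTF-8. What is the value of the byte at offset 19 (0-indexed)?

0xA4

U+FA047 → 4-byte form F3 BA 81 87 at offsets 0–3.
U+546B → 3-byte form E5 91 AB at offsets 4–6.
U+839D → 3-byte form E8 8E 9D at offsets 7–9.
U+073B → 2-byte form DC BB at offsets 10–11.
U+1030E → 4-byte form F0 90 8C 8E at offsets 12–15.
U+06C6 → 2-byte form DB 86 at offsets 16–17.
U+F91A → 3-byte form EF A4 9A at offsets 18–20.
Offset 19 falls in char 7's range; it's byte 2 of EF A4 9A = 0xA4.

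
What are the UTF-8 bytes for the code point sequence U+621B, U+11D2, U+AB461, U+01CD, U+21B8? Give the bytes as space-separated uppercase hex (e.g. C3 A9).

U+621B: 3-byte form → E6 88 9B.
U+11D2: 3-byte form → E1 87 92.
U+AB461: 4-byte form → F2 AB 91 A1.
U+01CD: 2-byte form → C7 8D.
U+21B8: 3-byte form → E2 86 B8.
Concatenated (15 bytes): E6 88 9B E1 87 92 F2 AB 91 A1 C7 8D E2 86 B8.

E6 88 9B E1 87 92 F2 AB 91 A1 C7 8D E2 86 B8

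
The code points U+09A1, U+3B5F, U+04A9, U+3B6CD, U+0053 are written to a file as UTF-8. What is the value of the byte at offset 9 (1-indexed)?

1-indexed offset 9 is 0-indexed offset 8.
U+09A1 → 3-byte form E0 A6 A1 at offsets 0–2.
U+3B5F → 3-byte form E3 AD 9F at offsets 3–5.
U+04A9 → 2-byte form D2 A9 at offsets 6–7.
U+3B6CD → 4-byte form F0 BB 9B 8D at offsets 8–11.
Offset 8 falls in char 4's range; it's byte 1 of F0 BB 9B 8D = 0xF0.

0xF0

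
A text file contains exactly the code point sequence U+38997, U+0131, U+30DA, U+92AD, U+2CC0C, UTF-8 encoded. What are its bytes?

F0 B8 A6 97 C4 B1 E3 83 9A E9 8A AD F0 AC B0 8C

U+38997: 4-byte form → F0 B8 A6 97.
U+0131: 2-byte form → C4 B1.
U+30DA: 3-byte form → E3 83 9A.
U+92AD: 3-byte form → E9 8A AD.
U+2CC0C: 4-byte form → F0 AC B0 8C.
Concatenated (16 bytes): F0 B8 A6 97 C4 B1 E3 83 9A E9 8A AD F0 AC B0 8C.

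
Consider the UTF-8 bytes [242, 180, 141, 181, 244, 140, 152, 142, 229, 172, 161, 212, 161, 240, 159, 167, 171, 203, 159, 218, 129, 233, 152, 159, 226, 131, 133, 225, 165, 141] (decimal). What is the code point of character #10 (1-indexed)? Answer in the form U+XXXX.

U+194D

Offset 0: leading byte 0xF2 = 11110010 → 4-byte char #1 = F2 B4 8D B5.
Offset 4: leading byte 0xF4 = 11110100 → 4-byte char #2 = F4 8C 98 8E.
Offset 8: leading byte 0xE5 = 11100101 → 3-byte char #3 = E5 AC A1.
Offset 11: leading byte 0xD4 = 11010100 → 2-byte char #4 = D4 A1.
Offset 13: leading byte 0xF0 = 11110000 → 4-byte char #5 = F0 9F A7 AB.
Offset 17: leading byte 0xCB = 11001011 → 2-byte char #6 = CB 9F.
Offset 19: leading byte 0xDA = 11011010 → 2-byte char #7 = DA 81.
Offset 21: leading byte 0xE9 = 11101001 → 3-byte char #8 = E9 98 9F.
Offset 24: leading byte 0xE2 = 11100010 → 3-byte char #9 = E2 83 85.
Offset 27: leading byte 0xE1 = 11100001 → 3-byte char #10 = E1 A5 8D.
Leading byte 0xE1 = 11100001 matches 1110xxxx → 3-byte sequence.
Byte 1: 0xE1 = 11100001, payload 0001 (4 bits).
Byte 2: 0xA5 = 10100101 (10xxxxxx ✓), payload 100101.
Byte 3: 0x8D = 10001101 (10xxxxxx ✓), payload 001101.
Concatenate: 0001100101001101 = 0x194D (16 bits → U+194D).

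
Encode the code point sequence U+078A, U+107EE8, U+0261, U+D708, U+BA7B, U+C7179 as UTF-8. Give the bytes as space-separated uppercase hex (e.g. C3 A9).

U+078A: 2-byte form → DE 8A.
U+107EE8: 4-byte form → F4 87 BB A8.
U+0261: 2-byte form → C9 A1.
U+D708: 3-byte form → ED 9C 88.
U+BA7B: 3-byte form → EB A9 BB.
U+C7179: 4-byte form → F3 87 85 B9.
Concatenated (18 bytes): DE 8A F4 87 BB A8 C9 A1 ED 9C 88 EB A9 BB F3 87 85 B9.

DE 8A F4 87 BB A8 C9 A1 ED 9C 88 EB A9 BB F3 87 85 B9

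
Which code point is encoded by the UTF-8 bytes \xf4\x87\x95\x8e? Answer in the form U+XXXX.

Leading byte 0xF4 = 11110100 matches 11110xxx → 4-byte sequence.
Byte 1: 0xF4 = 11110100, payload 100 (3 bits).
Byte 2: 0x87 = 10000111 (10xxxxxx ✓), payload 000111.
Byte 3: 0x95 = 10010101 (10xxxxxx ✓), payload 010101.
Byte 4: 0x8E = 10001110 (10xxxxxx ✓), payload 001110.
Concatenate: 100000111010101001110 = 0x10754E (21 bits → U+10754E).

U+10754E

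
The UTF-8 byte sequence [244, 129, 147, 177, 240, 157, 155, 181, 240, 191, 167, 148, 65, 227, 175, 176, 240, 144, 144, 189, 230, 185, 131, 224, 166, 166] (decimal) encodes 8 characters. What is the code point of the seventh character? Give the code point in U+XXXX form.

Offset 0: leading byte 0xF4 = 11110100 → 4-byte char #1 = F4 81 93 B1.
Offset 4: leading byte 0xF0 = 11110000 → 4-byte char #2 = F0 9D 9B B5.
Offset 8: leading byte 0xF0 = 11110000 → 4-byte char #3 = F0 BF A7 94.
Offset 12: leading byte 0x41 = 01000001 → 1-byte char #4 = 41.
Offset 13: leading byte 0xE3 = 11100011 → 3-byte char #5 = E3 AF B0.
Offset 16: leading byte 0xF0 = 11110000 → 4-byte char #6 = F0 90 90 BD.
Offset 20: leading byte 0xE6 = 11100110 → 3-byte char #7 = E6 B9 83.
Leading byte 0xE6 = 11100110 matches 1110xxxx → 3-byte sequence.
Byte 1: 0xE6 = 11100110, payload 0110 (4 bits).
Byte 2: 0xB9 = 10111001 (10xxxxxx ✓), payload 111001.
Byte 3: 0x83 = 10000011 (10xxxxxx ✓), payload 000011.
Concatenate: 0110111001000011 = 0x6E43 (16 bits → U+6E43).

U+6E43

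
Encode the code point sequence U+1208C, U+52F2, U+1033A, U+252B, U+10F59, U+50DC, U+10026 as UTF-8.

F0 92 82 8C E5 8B B2 F0 90 8C BA E2 94 AB F0 90 BD 99 E5 83 9C F0 90 80 A6

U+1208C: 4-byte form → F0 92 82 8C.
U+52F2: 3-byte form → E5 8B B2.
U+1033A: 4-byte form → F0 90 8C BA.
U+252B: 3-byte form → E2 94 AB.
U+10F59: 4-byte form → F0 90 BD 99.
U+50DC: 3-byte form → E5 83 9C.
U+10026: 4-byte form → F0 90 80 A6.
Concatenated (25 bytes): F0 92 82 8C E5 8B B2 F0 90 8C BA E2 94 AB F0 90 BD 99 E5 83 9C F0 90 80 A6.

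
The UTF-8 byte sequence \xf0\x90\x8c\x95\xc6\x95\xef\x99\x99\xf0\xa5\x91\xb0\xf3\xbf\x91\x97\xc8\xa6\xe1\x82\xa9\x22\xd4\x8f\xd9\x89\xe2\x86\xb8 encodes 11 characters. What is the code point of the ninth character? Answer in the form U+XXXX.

U+050F

Offset 0: leading byte 0xF0 = 11110000 → 4-byte char #1 = F0 90 8C 95.
Offset 4: leading byte 0xC6 = 11000110 → 2-byte char #2 = C6 95.
Offset 6: leading byte 0xEF = 11101111 → 3-byte char #3 = EF 99 99.
Offset 9: leading byte 0xF0 = 11110000 → 4-byte char #4 = F0 A5 91 B0.
Offset 13: leading byte 0xF3 = 11110011 → 4-byte char #5 = F3 BF 91 97.
Offset 17: leading byte 0xC8 = 11001000 → 2-byte char #6 = C8 A6.
Offset 19: leading byte 0xE1 = 11100001 → 3-byte char #7 = E1 82 A9.
Offset 22: leading byte 0x22 = 00100010 → 1-byte char #8 = 22.
Offset 23: leading byte 0xD4 = 11010100 → 2-byte char #9 = D4 8F.
Leading byte 0xD4 = 11010100 matches 110xxxxx → 2-byte sequence.
Byte 1: 0xD4 = 11010100, payload 10100 (5 bits).
Byte 2: 0x8F = 10001111 (10xxxxxx ✓), payload 001111.
Concatenate: 10100001111 = 0x50F (11 bits → U+050F).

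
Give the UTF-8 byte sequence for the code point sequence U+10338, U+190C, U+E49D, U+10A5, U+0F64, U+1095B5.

U+10338: 4-byte form → F0 90 8C B8.
U+190C: 3-byte form → E1 A4 8C.
U+E49D: 3-byte form → EE 92 9D.
U+10A5: 3-byte form → E1 82 A5.
U+0F64: 3-byte form → E0 BD A4.
U+1095B5: 4-byte form → F4 89 96 B5.
Concatenated (20 bytes): F0 90 8C B8 E1 A4 8C EE 92 9D E1 82 A5 E0 BD A4 F4 89 96 B5.

F0 90 8C B8 E1 A4 8C EE 92 9D E1 82 A5 E0 BD A4 F4 89 96 B5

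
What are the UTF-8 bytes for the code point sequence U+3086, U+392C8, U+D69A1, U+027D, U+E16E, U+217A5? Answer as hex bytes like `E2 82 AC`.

E3 82 86 F0 B9 8B 88 F3 96 A6 A1 C9 BD EE 85 AE F0 A1 9E A5

U+3086: 3-byte form → E3 82 86.
U+392C8: 4-byte form → F0 B9 8B 88.
U+D69A1: 4-byte form → F3 96 A6 A1.
U+027D: 2-byte form → C9 BD.
U+E16E: 3-byte form → EE 85 AE.
U+217A5: 4-byte form → F0 A1 9E A5.
Concatenated (20 bytes): E3 82 86 F0 B9 8B 88 F3 96 A6 A1 C9 BD EE 85 AE F0 A1 9E A5.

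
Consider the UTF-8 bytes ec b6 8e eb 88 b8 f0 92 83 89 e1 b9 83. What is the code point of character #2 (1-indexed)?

U+B238

Offset 0: leading byte 0xEC = 11101100 → 3-byte char #1 = EC B6 8E.
Offset 3: leading byte 0xEB = 11101011 → 3-byte char #2 = EB 88 B8.
Leading byte 0xEB = 11101011 matches 1110xxxx → 3-byte sequence.
Byte 1: 0xEB = 11101011, payload 1011 (4 bits).
Byte 2: 0x88 = 10001000 (10xxxxxx ✓), payload 001000.
Byte 3: 0xB8 = 10111000 (10xxxxxx ✓), payload 111000.
Concatenate: 1011001000111000 = 0xB238 (16 bits → U+B238).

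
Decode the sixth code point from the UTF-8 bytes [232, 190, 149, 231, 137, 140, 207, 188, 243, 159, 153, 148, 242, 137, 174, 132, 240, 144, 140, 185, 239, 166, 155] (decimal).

Offset 0: leading byte 0xE8 = 11101000 → 3-byte char #1 = E8 BE 95.
Offset 3: leading byte 0xE7 = 11100111 → 3-byte char #2 = E7 89 8C.
Offset 6: leading byte 0xCF = 11001111 → 2-byte char #3 = CF BC.
Offset 8: leading byte 0xF3 = 11110011 → 4-byte char #4 = F3 9F 99 94.
Offset 12: leading byte 0xF2 = 11110010 → 4-byte char #5 = F2 89 AE 84.
Offset 16: leading byte 0xF0 = 11110000 → 4-byte char #6 = F0 90 8C B9.
Leading byte 0xF0 = 11110000 matches 11110xxx → 4-byte sequence.
Byte 1: 0xF0 = 11110000, payload 000 (3 bits).
Byte 2: 0x90 = 10010000 (10xxxxxx ✓), payload 010000.
Byte 3: 0x8C = 10001100 (10xxxxxx ✓), payload 001100.
Byte 4: 0xB9 = 10111001 (10xxxxxx ✓), payload 111001.
Concatenate: 000010000001100111001 = 0x10339 (21 bits → U+10339).

U+10339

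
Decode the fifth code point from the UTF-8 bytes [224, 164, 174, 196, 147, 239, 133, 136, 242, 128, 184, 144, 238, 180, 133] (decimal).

U+ED05

Offset 0: leading byte 0xE0 = 11100000 → 3-byte char #1 = E0 A4 AE.
Offset 3: leading byte 0xC4 = 11000100 → 2-byte char #2 = C4 93.
Offset 5: leading byte 0xEF = 11101111 → 3-byte char #3 = EF 85 88.
Offset 8: leading byte 0xF2 = 11110010 → 4-byte char #4 = F2 80 B8 90.
Offset 12: leading byte 0xEE = 11101110 → 3-byte char #5 = EE B4 85.
Leading byte 0xEE = 11101110 matches 1110xxxx → 3-byte sequence.
Byte 1: 0xEE = 11101110, payload 1110 (4 bits).
Byte 2: 0xB4 = 10110100 (10xxxxxx ✓), payload 110100.
Byte 3: 0x85 = 10000101 (10xxxxxx ✓), payload 000101.
Concatenate: 1110110100000101 = 0xED05 (16 bits → U+ED05).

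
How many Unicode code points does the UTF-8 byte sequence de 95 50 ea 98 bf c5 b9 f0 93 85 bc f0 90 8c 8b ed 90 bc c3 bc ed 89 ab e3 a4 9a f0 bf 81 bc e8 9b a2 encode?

12

Byte at offset 0: 0xDE = 11011110 → 2-byte char (#1). Advance 2.
Byte at offset 2: 0x50 = 01010000 → 1-byte char (#2). Advance 1.
Byte at offset 3: 0xEA = 11101010 → 3-byte char (#3). Advance 3.
Byte at offset 6: 0xC5 = 11000101 → 2-byte char (#4). Advance 2.
Byte at offset 8: 0xF0 = 11110000 → 4-byte char (#5). Advance 4.
Byte at offset 12: 0xF0 = 11110000 → 4-byte char (#6). Advance 4.
Byte at offset 16: 0xED = 11101101 → 3-byte char (#7). Advance 3.
Byte at offset 19: 0xC3 = 11000011 → 2-byte char (#8). Advance 2.
Byte at offset 21: 0xED = 11101101 → 3-byte char (#9). Advance 3.
Byte at offset 24: 0xE3 = 11100011 → 3-byte char (#10). Advance 3.
Byte at offset 27: 0xF0 = 11110000 → 4-byte char (#11). Advance 4.
Byte at offset 31: 0xE8 = 11101000 → 3-byte char (#12). Advance 3.
Reached end at offset 34 after 12 code points.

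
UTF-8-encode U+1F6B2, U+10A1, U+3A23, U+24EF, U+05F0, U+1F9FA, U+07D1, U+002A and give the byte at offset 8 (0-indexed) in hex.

0xA8

U+1F6B2 → 4-byte form F0 9F 9A B2 at offsets 0–3.
U+10A1 → 3-byte form E1 82 A1 at offsets 4–6.
U+3A23 → 3-byte form E3 A8 A3 at offsets 7–9.
Offset 8 falls in char 3's range; it's byte 2 of E3 A8 A3 = 0xA8.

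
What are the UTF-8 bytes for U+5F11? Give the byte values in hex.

U+5F11 = 0x5F11 = 24337 decimal. In range U+0800–U+FFFF → 3-byte form: 1110xxxx 10xxxxxx 10xxxxxx.
Binary (16 bits): 0101111100010001.
Split 4+6+6: 0101 | 111100 | 010001.
Byte 1: 11100101 = 0xE5.
Byte 2: 10111100 = 0xBC.
Byte 3: 10010001 = 0x91.

E5 BC 91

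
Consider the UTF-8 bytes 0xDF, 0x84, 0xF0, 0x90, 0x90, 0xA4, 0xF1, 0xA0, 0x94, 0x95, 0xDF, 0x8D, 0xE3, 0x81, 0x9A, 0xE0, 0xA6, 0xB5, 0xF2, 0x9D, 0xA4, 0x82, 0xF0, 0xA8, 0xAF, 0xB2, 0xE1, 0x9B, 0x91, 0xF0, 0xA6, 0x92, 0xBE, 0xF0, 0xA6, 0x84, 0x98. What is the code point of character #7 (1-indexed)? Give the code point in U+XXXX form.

Offset 0: leading byte 0xDF = 11011111 → 2-byte char #1 = DF 84.
Offset 2: leading byte 0xF0 = 11110000 → 4-byte char #2 = F0 90 90 A4.
Offset 6: leading byte 0xF1 = 11110001 → 4-byte char #3 = F1 A0 94 95.
Offset 10: leading byte 0xDF = 11011111 → 2-byte char #4 = DF 8D.
Offset 12: leading byte 0xE3 = 11100011 → 3-byte char #5 = E3 81 9A.
Offset 15: leading byte 0xE0 = 11100000 → 3-byte char #6 = E0 A6 B5.
Offset 18: leading byte 0xF2 = 11110010 → 4-byte char #7 = F2 9D A4 82.
Leading byte 0xF2 = 11110010 matches 11110xxx → 4-byte sequence.
Byte 1: 0xF2 = 11110010, payload 010 (3 bits).
Byte 2: 0x9D = 10011101 (10xxxxxx ✓), payload 011101.
Byte 3: 0xA4 = 10100100 (10xxxxxx ✓), payload 100100.
Byte 4: 0x82 = 10000010 (10xxxxxx ✓), payload 000010.
Concatenate: 010011101100100000010 = 0x9D902 (21 bits → U+9D902).

U+9D902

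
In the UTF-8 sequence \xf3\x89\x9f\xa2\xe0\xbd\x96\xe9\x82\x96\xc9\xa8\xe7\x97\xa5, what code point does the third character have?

Offset 0: leading byte 0xF3 = 11110011 → 4-byte char #1 = F3 89 9F A2.
Offset 4: leading byte 0xE0 = 11100000 → 3-byte char #2 = E0 BD 96.
Offset 7: leading byte 0xE9 = 11101001 → 3-byte char #3 = E9 82 96.
Leading byte 0xE9 = 11101001 matches 1110xxxx → 3-byte sequence.
Byte 1: 0xE9 = 11101001, payload 1001 (4 bits).
Byte 2: 0x82 = 10000010 (10xxxxxx ✓), payload 000010.
Byte 3: 0x96 = 10010110 (10xxxxxx ✓), payload 010110.
Concatenate: 1001000010010110 = 0x9096 (16 bits → U+9096).

U+9096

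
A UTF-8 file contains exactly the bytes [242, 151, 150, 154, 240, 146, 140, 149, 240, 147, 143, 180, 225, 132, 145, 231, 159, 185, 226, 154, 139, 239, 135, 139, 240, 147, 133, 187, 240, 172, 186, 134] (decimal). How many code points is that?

9

Byte at offset 0: 0xF2 = 11110010 → 4-byte char (#1). Advance 4.
Byte at offset 4: 0xF0 = 11110000 → 4-byte char (#2). Advance 4.
Byte at offset 8: 0xF0 = 11110000 → 4-byte char (#3). Advance 4.
Byte at offset 12: 0xE1 = 11100001 → 3-byte char (#4). Advance 3.
Byte at offset 15: 0xE7 = 11100111 → 3-byte char (#5). Advance 3.
Byte at offset 18: 0xE2 = 11100010 → 3-byte char (#6). Advance 3.
Byte at offset 21: 0xEF = 11101111 → 3-byte char (#7). Advance 3.
Byte at offset 24: 0xF0 = 11110000 → 4-byte char (#8). Advance 4.
Byte at offset 28: 0xF0 = 11110000 → 4-byte char (#9). Advance 4.
Reached end at offset 32 after 9 code points.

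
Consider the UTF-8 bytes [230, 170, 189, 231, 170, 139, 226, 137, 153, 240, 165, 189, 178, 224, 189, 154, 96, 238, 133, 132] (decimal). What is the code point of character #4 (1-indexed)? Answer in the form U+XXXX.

U+25F72

Offset 0: leading byte 0xE6 = 11100110 → 3-byte char #1 = E6 AA BD.
Offset 3: leading byte 0xE7 = 11100111 → 3-byte char #2 = E7 AA 8B.
Offset 6: leading byte 0xE2 = 11100010 → 3-byte char #3 = E2 89 99.
Offset 9: leading byte 0xF0 = 11110000 → 4-byte char #4 = F0 A5 BD B2.
Leading byte 0xF0 = 11110000 matches 11110xxx → 4-byte sequence.
Byte 1: 0xF0 = 11110000, payload 000 (3 bits).
Byte 2: 0xA5 = 10100101 (10xxxxxx ✓), payload 100101.
Byte 3: 0xBD = 10111101 (10xxxxxx ✓), payload 111101.
Byte 4: 0xB2 = 10110010 (10xxxxxx ✓), payload 110010.
Concatenate: 000100101111101110010 = 0x25F72 (21 bits → U+25F72).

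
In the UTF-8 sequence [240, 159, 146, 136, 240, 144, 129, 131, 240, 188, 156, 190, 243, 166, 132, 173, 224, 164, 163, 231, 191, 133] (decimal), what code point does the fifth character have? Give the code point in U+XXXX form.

U+0923

Offset 0: leading byte 0xF0 = 11110000 → 4-byte char #1 = F0 9F 92 88.
Offset 4: leading byte 0xF0 = 11110000 → 4-byte char #2 = F0 90 81 83.
Offset 8: leading byte 0xF0 = 11110000 → 4-byte char #3 = F0 BC 9C BE.
Offset 12: leading byte 0xF3 = 11110011 → 4-byte char #4 = F3 A6 84 AD.
Offset 16: leading byte 0xE0 = 11100000 → 3-byte char #5 = E0 A4 A3.
Leading byte 0xE0 = 11100000 matches 1110xxxx → 3-byte sequence.
Byte 1: 0xE0 = 11100000, payload 0000 (4 bits).
Byte 2: 0xA4 = 10100100 (10xxxxxx ✓), payload 100100.
Byte 3: 0xA3 = 10100011 (10xxxxxx ✓), payload 100011.
Concatenate: 0000100100100011 = 0x923 (16 bits → U+0923).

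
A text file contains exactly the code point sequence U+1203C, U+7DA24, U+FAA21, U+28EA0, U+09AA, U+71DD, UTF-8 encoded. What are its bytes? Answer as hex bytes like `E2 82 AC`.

F0 92 80 BC F1 BD A8 A4 F3 BA A8 A1 F0 A8 BA A0 E0 A6 AA E7 87 9D

U+1203C: 4-byte form → F0 92 80 BC.
U+7DA24: 4-byte form → F1 BD A8 A4.
U+FAA21: 4-byte form → F3 BA A8 A1.
U+28EA0: 4-byte form → F0 A8 BA A0.
U+09AA: 3-byte form → E0 A6 AA.
U+71DD: 3-byte form → E7 87 9D.
Concatenated (22 bytes): F0 92 80 BC F1 BD A8 A4 F3 BA A8 A1 F0 A8 BA A0 E0 A6 AA E7 87 9D.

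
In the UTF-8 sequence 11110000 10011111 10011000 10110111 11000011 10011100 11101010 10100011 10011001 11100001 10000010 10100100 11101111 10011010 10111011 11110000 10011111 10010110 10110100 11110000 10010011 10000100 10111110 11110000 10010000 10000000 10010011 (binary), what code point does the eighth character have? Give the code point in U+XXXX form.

U+10013

Offset 0: leading byte 0xF0 = 11110000 → 4-byte char #1 = F0 9F 98 B7.
Offset 4: leading byte 0xC3 = 11000011 → 2-byte char #2 = C3 9C.
Offset 6: leading byte 0xEA = 11101010 → 3-byte char #3 = EA A3 99.
Offset 9: leading byte 0xE1 = 11100001 → 3-byte char #4 = E1 82 A4.
Offset 12: leading byte 0xEF = 11101111 → 3-byte char #5 = EF 9A BB.
Offset 15: leading byte 0xF0 = 11110000 → 4-byte char #6 = F0 9F 96 B4.
Offset 19: leading byte 0xF0 = 11110000 → 4-byte char #7 = F0 93 84 BE.
Offset 23: leading byte 0xF0 = 11110000 → 4-byte char #8 = F0 90 80 93.
Leading byte 0xF0 = 11110000 matches 11110xxx → 4-byte sequence.
Byte 1: 0xF0 = 11110000, payload 000 (3 bits).
Byte 2: 0x90 = 10010000 (10xxxxxx ✓), payload 010000.
Byte 3: 0x80 = 10000000 (10xxxxxx ✓), payload 000000.
Byte 4: 0x93 = 10010011 (10xxxxxx ✓), payload 010011.
Concatenate: 000010000000000010011 = 0x10013 (21 bits → U+10013).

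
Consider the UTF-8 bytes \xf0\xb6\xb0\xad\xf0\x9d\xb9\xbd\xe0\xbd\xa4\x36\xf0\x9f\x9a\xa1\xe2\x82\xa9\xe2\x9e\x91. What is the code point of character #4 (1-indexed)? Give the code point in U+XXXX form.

Offset 0: leading byte 0xF0 = 11110000 → 4-byte char #1 = F0 B6 B0 AD.
Offset 4: leading byte 0xF0 = 11110000 → 4-byte char #2 = F0 9D B9 BD.
Offset 8: leading byte 0xE0 = 11100000 → 3-byte char #3 = E0 BD A4.
Offset 11: leading byte 0x36 = 00110110 → 1-byte char #4 = 36.
Leading byte 0x36 = 00110110 matches 0xxxxxxx → 1-byte sequence.
Byte 1: 0x36 = 00110110, payload 0110110 (7 bits).
Concatenate: 0110110 = 0x36 (7 bits → U+0036).

U+0036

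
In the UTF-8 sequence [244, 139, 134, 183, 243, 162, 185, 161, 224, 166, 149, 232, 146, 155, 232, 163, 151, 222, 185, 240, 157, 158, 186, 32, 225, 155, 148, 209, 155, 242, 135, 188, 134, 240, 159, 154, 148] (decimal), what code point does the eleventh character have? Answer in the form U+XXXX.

U+87F06

Offset 0: leading byte 0xF4 = 11110100 → 4-byte char #1 = F4 8B 86 B7.
Offset 4: leading byte 0xF3 = 11110011 → 4-byte char #2 = F3 A2 B9 A1.
Offset 8: leading byte 0xE0 = 11100000 → 3-byte char #3 = E0 A6 95.
Offset 11: leading byte 0xE8 = 11101000 → 3-byte char #4 = E8 92 9B.
Offset 14: leading byte 0xE8 = 11101000 → 3-byte char #5 = E8 A3 97.
Offset 17: leading byte 0xDE = 11011110 → 2-byte char #6 = DE B9.
Offset 19: leading byte 0xF0 = 11110000 → 4-byte char #7 = F0 9D 9E BA.
Offset 23: leading byte 0x20 = 00100000 → 1-byte char #8 = 20.
Offset 24: leading byte 0xE1 = 11100001 → 3-byte char #9 = E1 9B 94.
Offset 27: leading byte 0xD1 = 11010001 → 2-byte char #10 = D1 9B.
Offset 29: leading byte 0xF2 = 11110010 → 4-byte char #11 = F2 87 BC 86.
Leading byte 0xF2 = 11110010 matches 11110xxx → 4-byte sequence.
Byte 1: 0xF2 = 11110010, payload 010 (3 bits).
Byte 2: 0x87 = 10000111 (10xxxxxx ✓), payload 000111.
Byte 3: 0xBC = 10111100 (10xxxxxx ✓), payload 111100.
Byte 4: 0x86 = 10000110 (10xxxxxx ✓), payload 000110.
Concatenate: 010000111111100000110 = 0x87F06 (21 bits → U+87F06).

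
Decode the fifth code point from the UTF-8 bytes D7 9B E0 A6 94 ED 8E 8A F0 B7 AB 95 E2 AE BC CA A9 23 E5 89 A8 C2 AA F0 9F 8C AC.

U+2BBC

Offset 0: leading byte 0xD7 = 11010111 → 2-byte char #1 = D7 9B.
Offset 2: leading byte 0xE0 = 11100000 → 3-byte char #2 = E0 A6 94.
Offset 5: leading byte 0xED = 11101101 → 3-byte char #3 = ED 8E 8A.
Offset 8: leading byte 0xF0 = 11110000 → 4-byte char #4 = F0 B7 AB 95.
Offset 12: leading byte 0xE2 = 11100010 → 3-byte char #5 = E2 AE BC.
Leading byte 0xE2 = 11100010 matches 1110xxxx → 3-byte sequence.
Byte 1: 0xE2 = 11100010, payload 0010 (4 bits).
Byte 2: 0xAE = 10101110 (10xxxxxx ✓), payload 101110.
Byte 3: 0xBC = 10111100 (10xxxxxx ✓), payload 111100.
Concatenate: 0010101110111100 = 0x2BBC (16 bits → U+2BBC).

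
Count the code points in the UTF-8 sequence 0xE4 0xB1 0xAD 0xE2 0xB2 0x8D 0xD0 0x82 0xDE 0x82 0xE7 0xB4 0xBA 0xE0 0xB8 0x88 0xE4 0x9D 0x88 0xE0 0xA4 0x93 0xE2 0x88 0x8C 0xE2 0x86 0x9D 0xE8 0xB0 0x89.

Byte at offset 0: 0xE4 = 11100100 → 3-byte char (#1). Advance 3.
Byte at offset 3: 0xE2 = 11100010 → 3-byte char (#2). Advance 3.
Byte at offset 6: 0xD0 = 11010000 → 2-byte char (#3). Advance 2.
Byte at offset 8: 0xDE = 11011110 → 2-byte char (#4). Advance 2.
Byte at offset 10: 0xE7 = 11100111 → 3-byte char (#5). Advance 3.
Byte at offset 13: 0xE0 = 11100000 → 3-byte char (#6). Advance 3.
Byte at offset 16: 0xE4 = 11100100 → 3-byte char (#7). Advance 3.
Byte at offset 19: 0xE0 = 11100000 → 3-byte char (#8). Advance 3.
Byte at offset 22: 0xE2 = 11100010 → 3-byte char (#9). Advance 3.
Byte at offset 25: 0xE2 = 11100010 → 3-byte char (#10). Advance 3.
Byte at offset 28: 0xE8 = 11101000 → 3-byte char (#11). Advance 3.
Reached end at offset 31 after 11 code points.

11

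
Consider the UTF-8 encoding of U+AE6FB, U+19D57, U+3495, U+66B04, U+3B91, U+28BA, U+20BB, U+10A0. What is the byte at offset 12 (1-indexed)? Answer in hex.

0xF1

1-indexed offset 12 is 0-indexed offset 11.
U+AE6FB → 4-byte form F2 AE 9B BB at offsets 0–3.
U+19D57 → 4-byte form F0 99 B5 97 at offsets 4–7.
U+3495 → 3-byte form E3 92 95 at offsets 8–10.
U+66B04 → 4-byte form F1 A6 AC 84 at offsets 11–14.
Offset 11 falls in char 4's range; it's byte 1 of F1 A6 AC 84 = 0xF1.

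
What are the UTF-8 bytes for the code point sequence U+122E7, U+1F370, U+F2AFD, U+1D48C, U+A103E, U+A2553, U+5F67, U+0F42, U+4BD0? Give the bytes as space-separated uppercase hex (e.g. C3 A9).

F0 92 8B A7 F0 9F 8D B0 F3 B2 AB BD F0 9D 92 8C F2 A1 80 BE F2 A2 95 93 E5 BD A7 E0 BD 82 E4 AF 90

U+122E7: 4-byte form → F0 92 8B A7.
U+1F370: 4-byte form → F0 9F 8D B0.
U+F2AFD: 4-byte form → F3 B2 AB BD.
U+1D48C: 4-byte form → F0 9D 92 8C.
U+A103E: 4-byte form → F2 A1 80 BE.
U+A2553: 4-byte form → F2 A2 95 93.
U+5F67: 3-byte form → E5 BD A7.
U+0F42: 3-byte form → E0 BD 82.
U+4BD0: 3-byte form → E4 AF 90.
Concatenated (33 bytes): F0 92 8B A7 F0 9F 8D B0 F3 B2 AB BD F0 9D 92 8C F2 A1 80 BE F2 A2 95 93 E5 BD A7 E0 BD 82 E4 AF 90.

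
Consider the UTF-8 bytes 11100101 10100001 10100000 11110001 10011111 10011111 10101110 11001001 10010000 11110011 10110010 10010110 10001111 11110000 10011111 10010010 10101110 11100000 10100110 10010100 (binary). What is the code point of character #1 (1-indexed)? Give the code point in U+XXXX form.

U+5860

Offset 0: leading byte 0xE5 = 11100101 → 3-byte char #1 = E5 A1 A0.
Leading byte 0xE5 = 11100101 matches 1110xxxx → 3-byte sequence.
Byte 1: 0xE5 = 11100101, payload 0101 (4 bits).
Byte 2: 0xA1 = 10100001 (10xxxxxx ✓), payload 100001.
Byte 3: 0xA0 = 10100000 (10xxxxxx ✓), payload 100000.
Concatenate: 0101100001100000 = 0x5860 (16 bits → U+5860).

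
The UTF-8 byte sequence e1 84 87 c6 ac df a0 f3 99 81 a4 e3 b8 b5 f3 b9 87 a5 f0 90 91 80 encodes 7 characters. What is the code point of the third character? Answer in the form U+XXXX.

Offset 0: leading byte 0xE1 = 11100001 → 3-byte char #1 = E1 84 87.
Offset 3: leading byte 0xC6 = 11000110 → 2-byte char #2 = C6 AC.
Offset 5: leading byte 0xDF = 11011111 → 2-byte char #3 = DF A0.
Leading byte 0xDF = 11011111 matches 110xxxxx → 2-byte sequence.
Byte 1: 0xDF = 11011111, payload 11111 (5 bits).
Byte 2: 0xA0 = 10100000 (10xxxxxx ✓), payload 100000.
Concatenate: 11111100000 = 0x7E0 (11 bits → U+07E0).

U+07E0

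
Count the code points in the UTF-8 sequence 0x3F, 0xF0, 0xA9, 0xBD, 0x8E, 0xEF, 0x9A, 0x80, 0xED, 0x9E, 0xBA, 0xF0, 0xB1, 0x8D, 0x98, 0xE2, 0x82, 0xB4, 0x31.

7

Byte at offset 0: 0x3F = 00111111 → 1-byte char (#1). Advance 1.
Byte at offset 1: 0xF0 = 11110000 → 4-byte char (#2). Advance 4.
Byte at offset 5: 0xEF = 11101111 → 3-byte char (#3). Advance 3.
Byte at offset 8: 0xED = 11101101 → 3-byte char (#4). Advance 3.
Byte at offset 11: 0xF0 = 11110000 → 4-byte char (#5). Advance 4.
Byte at offset 15: 0xE2 = 11100010 → 3-byte char (#6). Advance 3.
Byte at offset 18: 0x31 = 00110001 → 1-byte char (#7). Advance 1.
Reached end at offset 19 after 7 code points.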